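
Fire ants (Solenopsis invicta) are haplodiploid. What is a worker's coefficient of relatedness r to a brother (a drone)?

0.25

Her haploid brother carries none of their father's genes and a random half of their mother's genome; that half matches the maternal half of her own genome with probability 1/2: r = 1/2 · 1/2 = 1/4.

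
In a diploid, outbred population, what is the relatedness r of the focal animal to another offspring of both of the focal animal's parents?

Each parent–offspring link contributes a factor of 1/2, and independent paths through distinct common ancestors add.
Full sibs share both parents — two paths of length 2: r = 2·(1/2)^2 = 1/2.

0.5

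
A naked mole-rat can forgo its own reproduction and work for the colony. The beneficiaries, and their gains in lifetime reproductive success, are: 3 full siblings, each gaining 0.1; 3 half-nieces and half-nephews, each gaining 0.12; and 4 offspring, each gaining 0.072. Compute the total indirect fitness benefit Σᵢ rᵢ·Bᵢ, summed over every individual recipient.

0.339

r to a full sibling = 0.5 (full sibs share both parents — two paths of length 2: r = 2·(1/2)^2 = 1/2).
r to a half-niece or half-nephew = 1/8 (half-aunt/uncle↔niece/nephew: one path of length 3: r = (1/2)^3 = 1/8).
r to an offspring = 0.5 (one parent–offspring link: r = (1/2)^1 = 1/2).
Summing one r·B term per recipient: 3·0.5·0.1 + 3·0.125·0.12 + 4·0.5·0.072 = 0.339.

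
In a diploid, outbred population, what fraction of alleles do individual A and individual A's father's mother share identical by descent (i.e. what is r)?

0.25

Each parent–offspring link contributes a factor of 1/2, and independent paths through distinct common ancestors add.
Two parent–offspring links: r = (1/2)^2 = 1/4.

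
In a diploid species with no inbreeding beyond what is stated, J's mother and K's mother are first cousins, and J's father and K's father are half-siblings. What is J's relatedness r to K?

With two independent routes of shared ancestry, r is the sum of the two contributions.
J and K are related in two ways: second cousins through their mothers (r = 1/32) and half first cousins through their fathers (r = 1/16).
r = 1/32 + 1/16 = 0.09375.

0.09375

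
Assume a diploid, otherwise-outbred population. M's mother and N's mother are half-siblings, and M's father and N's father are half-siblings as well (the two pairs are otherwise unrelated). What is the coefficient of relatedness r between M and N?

Independent pedigree routes through distinct common ancestors add.
M and N are related in two ways: half first cousins through their mothers (r = 1/16) and half first cousins through their fathers (r = 1/16).
r = 1/16 + 1/16 = 0.125.

0.125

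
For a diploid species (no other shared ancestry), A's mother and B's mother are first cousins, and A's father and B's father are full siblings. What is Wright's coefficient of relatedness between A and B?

Independent pedigree routes through distinct common ancestors add.
A and B are related in two ways: second cousins through their mothers (r = 1/32) and first cousins through their fathers (r = 1/8).
r = 1/32 + 1/8 = 5/32 = 0.15625.

0.15625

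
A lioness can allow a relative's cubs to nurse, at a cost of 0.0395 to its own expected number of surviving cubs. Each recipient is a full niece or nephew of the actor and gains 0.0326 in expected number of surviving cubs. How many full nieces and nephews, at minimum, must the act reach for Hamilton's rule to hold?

r to a full niece or nephew = 0.25 (full aunt/uncle↔niece/nephew: two paths of length 3 through the shared grandparent pair: r = 2·(1/2)^3 = 1/4).
Hamilton's rule: n·r·B > C  ⇒  n > C/(r·B) = 0.0395/(0.25·0.0326) = 4.847.
The smallest integer exceeding 4.847 is 5.

5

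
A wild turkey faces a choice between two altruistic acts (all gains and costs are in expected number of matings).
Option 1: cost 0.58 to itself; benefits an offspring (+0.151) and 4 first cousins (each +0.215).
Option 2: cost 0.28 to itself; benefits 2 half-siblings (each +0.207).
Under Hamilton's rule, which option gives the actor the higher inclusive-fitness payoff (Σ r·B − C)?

Option 1: r to an offspring = 0.5.
Option 1: r to a first cousin = 0.125.
Option 1: Σ r·B − C = (1·0.5·0.151 + 4·0.125·0.215) − 0.58 = -0.397.
Option 2: r to a half-sibling = 0.25.
Option 2: Σ r·B − C = (2·0.25·0.207) − 0.28 = -0.1765.
Option 2 has the higher net inclusive-fitness payoff.

Option 2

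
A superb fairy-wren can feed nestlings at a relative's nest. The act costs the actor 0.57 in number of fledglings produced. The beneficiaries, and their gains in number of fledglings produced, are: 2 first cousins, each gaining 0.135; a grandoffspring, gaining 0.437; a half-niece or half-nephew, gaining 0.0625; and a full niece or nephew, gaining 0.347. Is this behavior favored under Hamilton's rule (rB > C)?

No

Hamilton's rule: the trait is favored when the sum of r·B over every recipient exceeds the actor's cost C.
r to a first cousin = 0.125 (first cousins share one grandparent pair — two paths of length 4: r = 2·(1/2)^4 = 1/8).
r to a grandoffspring = 0.25 (two parent–offspring links: r = (1/2)^2 = 1/4).
r to a half-niece or half-nephew = 0.125 (half-aunt/uncle↔niece/nephew: one path of length 3: r = (1/2)^3 = 1/8).
r to a full niece or nephew = 0.25 (full aunt/uncle↔niece/nephew: two paths of length 3 through the shared grandparent pair: r = 2·(1/2)^3 = 1/4).
Summing one r·B term per recipient: 2·0.125·0.135 + 1·0.25·0.437 + 1·0.125·0.0625 + 1·0.25·0.347 = 0.2375625.
0.2375625 < 0.57: the indirect benefit is less than the cost.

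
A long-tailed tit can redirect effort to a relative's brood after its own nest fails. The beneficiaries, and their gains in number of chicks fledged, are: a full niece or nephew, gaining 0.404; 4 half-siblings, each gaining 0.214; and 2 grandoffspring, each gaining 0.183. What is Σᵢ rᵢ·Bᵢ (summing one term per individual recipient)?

r to a full niece or nephew = 1/4 (full aunt/uncle↔niece/nephew: two paths of length 3 through the shared grandparent pair: r = 2·(1/2)^3 = 1/4).
r to a half-sibling = 0.25 (half-sibs share one parent — one path of length 2: r = (1/2)^2 = 1/4).
r to a grandoffspring = 1/4 (two parent–offspring links: r = (1/2)^2 = 1/4).
Summing one r·B term per recipient: 1·0.25·0.404 + 4·0.25·0.214 + 2·0.25·0.183 = 0.4065.

0.4065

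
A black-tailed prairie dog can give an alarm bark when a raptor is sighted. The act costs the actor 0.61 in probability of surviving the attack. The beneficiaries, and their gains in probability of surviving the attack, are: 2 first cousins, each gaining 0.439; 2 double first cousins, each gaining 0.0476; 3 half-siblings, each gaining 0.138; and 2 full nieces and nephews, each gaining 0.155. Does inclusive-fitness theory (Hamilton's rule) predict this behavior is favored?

No

Hamilton's rule: the trait is favored when the sum of r·B over every recipient exceeds the actor's cost C.
r to a first cousin = 1/8 (first cousins share one grandparent pair — two paths of length 4: r = 2·(1/2)^4 = 1/8).
r to a double first cousin = 1/4 (double first cousins share both grandparent pairs — four paths of length 4: r = 4·(1/2)^4 = 1/4).
r to a half-sibling = 0.25 (half-sibs share one parent — one path of length 2: r = (1/2)^2 = 1/4).
r to a full niece or nephew = 0.25 (full aunt/uncle↔niece/nephew: two paths of length 3 through the shared grandparent pair: r = 2·(1/2)^3 = 1/4).
Summing one r·B term per recipient: 2·0.125·0.439 + 2·0.25·0.0476 + 3·0.25·0.138 + 2·0.25·0.155 = 0.31455.
0.31455 < 0.61: the indirect benefit is less than the cost.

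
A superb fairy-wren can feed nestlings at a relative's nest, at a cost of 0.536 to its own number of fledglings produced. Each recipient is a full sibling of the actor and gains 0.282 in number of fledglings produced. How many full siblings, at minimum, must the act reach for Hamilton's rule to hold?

r to a full sibling = 1/2 (full sibs share both parents — two paths of length 2: r = 2·(1/2)^2 = 1/2).
Hamilton's rule: n·r·B > C  ⇒  n > C/(r·B) = 0.536/(0.5·0.282) = 3.801.
The smallest integer exceeding 3.801 is 4.

4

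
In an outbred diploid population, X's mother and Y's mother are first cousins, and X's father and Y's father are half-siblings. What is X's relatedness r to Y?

0.09375

Wright's path rule: contributions from independent ancestry routes add.
X and Y are related in two ways: second cousins through their mothers (r = 1/32) and half first cousins through their fathers (r = 1/16).
r = 1/32 + 1/16 = 0.09375.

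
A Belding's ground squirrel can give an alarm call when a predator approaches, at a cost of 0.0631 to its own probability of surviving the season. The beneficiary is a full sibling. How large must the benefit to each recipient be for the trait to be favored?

0.1262

r to a full sibling = 0.5 (full sibs share both parents — two paths of length 2: r = 2·(1/2)^2 = 1/2).
Hamilton's rule with n recipients of equal r: n·r·B > C, so B > C/(n·r) = 0.0631/(1·0.5) = 0.1262.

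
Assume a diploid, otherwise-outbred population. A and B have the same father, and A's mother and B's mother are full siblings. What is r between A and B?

Independent pedigree routes through distinct common ancestors add.
A and B are related in two ways: half-sibs through their shared father (r = 1/4) and first cousins through their mothers (r = 1/8).
r = 1/4 + 1/8 = 3/8 = 0.375.

0.375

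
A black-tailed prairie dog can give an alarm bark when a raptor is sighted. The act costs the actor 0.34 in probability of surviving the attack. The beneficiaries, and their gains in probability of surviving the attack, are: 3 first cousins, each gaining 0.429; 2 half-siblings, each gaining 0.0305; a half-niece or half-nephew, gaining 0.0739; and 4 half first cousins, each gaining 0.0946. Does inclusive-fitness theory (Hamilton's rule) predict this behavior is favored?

No

Hamilton's rule: the trait is favored when the sum of r·B over every recipient exceeds the actor's cost C.
r to a first cousin = 1/8 (first cousins share one grandparent pair — two paths of length 4: r = 2·(1/2)^4 = 1/8).
r to a half-sibling = 0.25 (half-sibs share one parent — one path of length 2: r = (1/2)^2 = 1/4).
r to a half-niece or half-nephew = 1/8 (half-aunt/uncle↔niece/nephew: one path of length 3: r = (1/2)^3 = 1/8).
r to a half first cousin = 0.0625 (half first cousins share one grandparent — one path of length 4: r = (1/2)^4 = 1/16).
Summing one r·B term per recipient: 3·0.125·0.429 + 2·0.25·0.0305 + 1·0.125·0.0739 + 4·0.0625·0.0946 = 0.2090125.
0.2090125 < 0.34: the indirect benefit is less than the cost.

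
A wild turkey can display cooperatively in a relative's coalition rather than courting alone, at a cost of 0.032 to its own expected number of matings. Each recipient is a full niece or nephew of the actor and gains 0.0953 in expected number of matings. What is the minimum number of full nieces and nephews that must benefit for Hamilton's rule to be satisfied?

r to a full niece or nephew = 0.25 (full aunt/uncle↔niece/nephew: two paths of length 3 through the shared grandparent pair: r = 2·(1/2)^3 = 1/4).
Hamilton's rule: n·r·B > C  ⇒  n > C/(r·B) = 0.032/(0.25·0.0953) = 1.343.
The smallest integer exceeding 1.343 is 2.

2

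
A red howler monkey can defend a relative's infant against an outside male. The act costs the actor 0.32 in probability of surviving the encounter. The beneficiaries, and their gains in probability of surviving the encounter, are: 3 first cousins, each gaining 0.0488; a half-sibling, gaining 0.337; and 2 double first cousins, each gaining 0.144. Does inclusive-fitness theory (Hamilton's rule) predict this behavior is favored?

No

Hamilton's rule: the trait is favored when the sum of r·B over every recipient exceeds the actor's cost C.
r to a first cousin = 1/8 (first cousins share one grandparent pair — two paths of length 4: r = 2·(1/2)^4 = 1/8).
r to a half-sibling = 0.25 (half-sibs share one parent — one path of length 2: r = (1/2)^2 = 1/4).
r to a double first cousin = 1/4 (double first cousins share both grandparent pairs — four paths of length 4: r = 4·(1/2)^4 = 1/4).
Summing one r·B term per recipient: 3·0.125·0.0488 + 1·0.25·0.337 + 2·0.25·0.144 = 0.17455.
0.17455 < 0.32: the indirect benefit is less than the cost.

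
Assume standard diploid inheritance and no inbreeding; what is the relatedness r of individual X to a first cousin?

0.125

Each parent–offspring link contributes a factor of 1/2, and independent paths through distinct common ancestors add.
First cousins share one grandparent pair — two paths of length 4: r = 2·(1/2)^4 = 1/8.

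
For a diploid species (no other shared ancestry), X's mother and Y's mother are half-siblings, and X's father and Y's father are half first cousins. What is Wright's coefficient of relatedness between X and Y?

With two independent routes of shared ancestry, r is the sum of the two contributions.
X and Y are related in two ways: half first cousins through their mothers (r = 1/16) and half second cousins through their fathers (r = 1/64).
r = 1/16 + 1/64 = 0.078125.

0.078125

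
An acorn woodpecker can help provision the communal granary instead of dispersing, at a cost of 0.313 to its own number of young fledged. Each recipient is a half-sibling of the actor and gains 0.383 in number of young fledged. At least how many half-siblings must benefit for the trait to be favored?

4

r to a half-sibling = 1/4 (half-sibs share one parent — one path of length 2: r = (1/2)^2 = 1/4).
Hamilton's rule: n·r·B > C  ⇒  n > C/(r·B) = 0.313/(0.25·0.383) = 3.269.
The smallest integer exceeding 3.269 is 4.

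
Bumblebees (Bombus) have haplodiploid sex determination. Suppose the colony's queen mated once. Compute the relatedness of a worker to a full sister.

Haplodiploid full sisters inherit their father's entire haploid genome identically (contributing 1/2) and on average half of their mother's contribution (1/2 · 1/2 = 1/4); r = 1/2 + 1/4 = 3/4.

0.75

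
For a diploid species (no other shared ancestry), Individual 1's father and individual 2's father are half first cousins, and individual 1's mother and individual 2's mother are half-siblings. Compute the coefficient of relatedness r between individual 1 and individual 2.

0.078125

Relatedness sums over independent paths through distinct common ancestors.
Individual 1 and individual 2 are related in two ways: half second cousins through their fathers (r = 1/64) and half first cousins through their mothers (r = 1/16).
r = 1/64 + 1/16 = 0.078125.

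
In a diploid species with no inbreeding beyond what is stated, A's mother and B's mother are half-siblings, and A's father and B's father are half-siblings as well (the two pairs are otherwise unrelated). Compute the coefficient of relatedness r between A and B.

Relatedness sums over independent paths through distinct common ancestors.
A and B are related in two ways: half first cousins through their mothers (r = 1/16) and half first cousins through their fathers (r = 1/16).
r = 1/16 + 1/16 = 1/8 = 0.125.

0.125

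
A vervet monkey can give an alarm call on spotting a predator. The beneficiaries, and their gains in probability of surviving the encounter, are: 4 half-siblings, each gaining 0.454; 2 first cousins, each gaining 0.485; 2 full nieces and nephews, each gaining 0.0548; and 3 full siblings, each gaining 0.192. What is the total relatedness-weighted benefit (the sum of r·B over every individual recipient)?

r to a half-sibling = 1/4 (half-sibs share one parent — one path of length 2: r = (1/2)^2 = 1/4).
r to a first cousin = 0.125 (first cousins share one grandparent pair — two paths of length 4: r = 2·(1/2)^4 = 1/8).
r to a full niece or nephew = 0.25 (full aunt/uncle↔niece/nephew: two paths of length 3 through the shared grandparent pair: r = 2·(1/2)^3 = 1/4).
r to a full sibling = 1/2 (full sibs share both parents — two paths of length 2: r = 2·(1/2)^2 = 1/2).
Summing one r·B term per recipient: 4·0.25·0.454 + 2·0.125·0.485 + 2·0.25·0.0548 + 3·0.5·0.192 = 0.89065.

0.89065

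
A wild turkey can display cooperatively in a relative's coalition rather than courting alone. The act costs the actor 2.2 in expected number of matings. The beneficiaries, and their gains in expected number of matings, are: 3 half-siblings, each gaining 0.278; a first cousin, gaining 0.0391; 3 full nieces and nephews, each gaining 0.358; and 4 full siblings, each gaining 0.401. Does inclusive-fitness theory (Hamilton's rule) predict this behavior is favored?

Hamilton's rule: the trait is favored when the sum of r·B over every recipient exceeds the actor's cost C.
r to a half-sibling = 1/4 (half-sibs share one parent — one path of length 2: r = (1/2)^2 = 1/4).
r to a first cousin = 0.125 (first cousins share one grandparent pair — two paths of length 4: r = 2·(1/2)^4 = 1/8).
r to a full niece or nephew = 0.25 (full aunt/uncle↔niece/nephew: two paths of length 3 through the shared grandparent pair: r = 2·(1/2)^3 = 1/4).
r to a full sibling = 0.5 (full sibs share both parents — two paths of length 2: r = 2·(1/2)^2 = 1/2).
Summing one r·B term per recipient: 3·0.25·0.278 + 1·0.125·0.0391 + 3·0.25·0.358 + 4·0.5·0.401 = 1.2838875.
1.2838875 < 2.2: the indirect benefit is less than the cost.

No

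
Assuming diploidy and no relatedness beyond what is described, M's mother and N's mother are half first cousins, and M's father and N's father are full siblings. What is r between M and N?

0.140625

Independent pedigree routes through distinct common ancestors add.
M and N are related in two ways: half second cousins through their mothers (r = 1/64) and first cousins through their fathers (r = 1/8).
r = 1/64 + 1/8 = 9/64 = 0.140625.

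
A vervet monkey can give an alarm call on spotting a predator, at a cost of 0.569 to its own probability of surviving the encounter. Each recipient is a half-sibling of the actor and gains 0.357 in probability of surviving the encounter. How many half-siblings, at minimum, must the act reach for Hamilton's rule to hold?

r to a half-sibling = 0.25 (half-sibs share one parent — one path of length 2: r = (1/2)^2 = 1/4).
Hamilton's rule: n·r·B > C  ⇒  n > C/(r·B) = 0.569/(0.25·0.357) = 6.375.
The smallest integer exceeding 6.375 is 7.

7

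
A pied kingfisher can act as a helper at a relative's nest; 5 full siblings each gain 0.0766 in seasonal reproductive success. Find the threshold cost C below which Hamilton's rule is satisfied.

r to a full sibling = 1/2 (full sibs share both parents — two paths of length 2: r = 2·(1/2)^2 = 1/2).
Hamilton's rule: n·r·B > C, so the trait is favored while C < n·r·B = 5·0.5·0.0766 = 0.1915.

0.1915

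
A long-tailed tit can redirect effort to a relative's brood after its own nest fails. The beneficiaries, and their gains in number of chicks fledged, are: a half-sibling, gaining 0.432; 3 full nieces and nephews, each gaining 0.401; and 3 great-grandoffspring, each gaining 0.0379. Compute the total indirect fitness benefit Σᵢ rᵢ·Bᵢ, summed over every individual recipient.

0.4229625

r to a half-sibling = 1/4 (half-sibs share one parent — one path of length 2: r = (1/2)^2 = 1/4).
r to a full niece or nephew = 1/4 (full aunt/uncle↔niece/nephew: two paths of length 3 through the shared grandparent pair: r = 2·(1/2)^3 = 1/4).
r to a great-grandoffspring = 1/8 (three parent–offspring links: r = (1/2)^3 = 1/8).
Summing one r·B term per recipient: 1·0.25·0.432 + 3·0.25·0.401 + 3·0.125·0.0379 = 0.4229625.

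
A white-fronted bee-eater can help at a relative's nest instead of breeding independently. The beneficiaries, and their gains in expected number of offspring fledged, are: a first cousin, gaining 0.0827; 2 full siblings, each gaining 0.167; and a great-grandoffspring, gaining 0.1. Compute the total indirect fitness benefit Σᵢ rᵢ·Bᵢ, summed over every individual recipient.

r to a first cousin = 0.125 (first cousins share one grandparent pair — two paths of length 4: r = 2·(1/2)^4 = 1/8).
r to a full sibling = 1/2 (full sibs share both parents — two paths of length 2: r = 2·(1/2)^2 = 1/2).
r to a great-grandoffspring = 0.125 (three parent–offspring links: r = (1/2)^3 = 1/8).
Summing one r·B term per recipient: 1·0.125·0.0827 + 2·0.5·0.167 + 1·0.125·0.1 = 0.1898375.

0.1898375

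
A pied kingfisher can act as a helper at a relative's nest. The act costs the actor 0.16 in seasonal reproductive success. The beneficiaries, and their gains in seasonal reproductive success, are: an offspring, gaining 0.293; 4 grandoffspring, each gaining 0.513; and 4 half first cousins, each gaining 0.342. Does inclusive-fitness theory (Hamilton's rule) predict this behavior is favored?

Hamilton's rule: the trait is favored when the sum of r·B over every recipient exceeds the actor's cost C.
r to an offspring = 0.5 (one parent–offspring link: r = (1/2)^1 = 1/2).
r to a grandoffspring = 0.25 (two parent–offspring links: r = (1/2)^2 = 1/4).
r to a half first cousin = 1/16 (half first cousins share one grandparent — one path of length 4: r = (1/2)^4 = 1/16).
Summing one r·B term per recipient: 1·0.5·0.293 + 4·0.25·0.513 + 4·0.0625·0.342 = 0.745.
0.745 > 0.16: the indirect benefit exceeds the cost.

Yes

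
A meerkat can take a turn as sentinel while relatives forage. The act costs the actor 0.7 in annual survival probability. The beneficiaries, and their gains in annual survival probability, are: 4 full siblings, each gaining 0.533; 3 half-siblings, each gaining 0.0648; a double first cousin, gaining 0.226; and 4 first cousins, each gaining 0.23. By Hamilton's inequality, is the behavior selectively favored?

Hamilton's rule: the trait is favored when the sum of r·B over every recipient exceeds the actor's cost C.
r to a full sibling = 1/2 (full sibs share both parents — two paths of length 2: r = 2·(1/2)^2 = 1/2).
r to a half-sibling = 1/4 (half-sibs share one parent — one path of length 2: r = (1/2)^2 = 1/4).
r to a double first cousin = 1/4 (double first cousins share both grandparent pairs — four paths of length 4: r = 4·(1/2)^4 = 1/4).
r to a first cousin = 1/8 (first cousins share one grandparent pair — two paths of length 4: r = 2·(1/2)^4 = 1/8).
Summing one r·B term per recipient: 4·0.5·0.533 + 3·0.25·0.0648 + 1·0.25·0.226 + 4·0.125·0.23 = 1.2861.
1.2861 > 0.7: the indirect benefit exceeds the cost.

Yes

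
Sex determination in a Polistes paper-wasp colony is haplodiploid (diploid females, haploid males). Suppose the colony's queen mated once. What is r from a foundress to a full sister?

Haplodiploid full sisters inherit their father's entire haploid genome identically (contributing 1/2) and on average half of their mother's contribution (1/2 · 1/2 = 1/4); r = 1/2 + 1/4 = 3/4.

0.75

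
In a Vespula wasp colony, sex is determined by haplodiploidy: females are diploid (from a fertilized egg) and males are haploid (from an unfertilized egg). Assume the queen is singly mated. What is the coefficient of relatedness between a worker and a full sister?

0.75

Haplodiploid full sisters inherit their father's entire haploid genome identically (contributing 1/2) and on average half of their mother's contribution (1/2 · 1/2 = 1/4); r = 1/2 + 1/4 = 3/4.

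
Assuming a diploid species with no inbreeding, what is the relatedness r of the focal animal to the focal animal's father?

0.5

Each parent–offspring link contributes a factor of 1/2, and independent paths through distinct common ancestors add.
One parent–offspring link: r = (1/2)^1 = 1/2.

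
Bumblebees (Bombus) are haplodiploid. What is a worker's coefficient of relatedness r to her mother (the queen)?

One meiotic link between diploid queen and diploid daughter: r = 1/2.

0.5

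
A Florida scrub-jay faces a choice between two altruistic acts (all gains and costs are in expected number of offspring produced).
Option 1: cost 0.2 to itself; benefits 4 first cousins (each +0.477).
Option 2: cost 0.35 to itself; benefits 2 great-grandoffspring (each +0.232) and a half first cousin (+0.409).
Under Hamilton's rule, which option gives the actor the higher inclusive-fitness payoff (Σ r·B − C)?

Option 1

Option 1: r to a first cousin = 0.125.
Option 1: Σ r·B − C = (4·0.125·0.477) − 0.2 = 0.0385.
Option 2: r to a great-grandoffspring = 0.125.
Option 2: r to a half first cousin = 0.0625.
Option 2: Σ r·B − C = (2·0.125·0.232 + 1·0.0625·0.409) − 0.35 = -0.2664375.
Option 1 has the higher net inclusive-fitness payoff.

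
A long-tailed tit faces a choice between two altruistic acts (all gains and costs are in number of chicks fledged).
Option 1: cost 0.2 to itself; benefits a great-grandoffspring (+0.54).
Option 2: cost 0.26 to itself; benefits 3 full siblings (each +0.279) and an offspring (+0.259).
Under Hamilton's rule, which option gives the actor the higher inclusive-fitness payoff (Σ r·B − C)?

Option 1: r to a great-grandoffspring = 0.125.
Option 1: Σ r·B − C = (1·0.125·0.54) − 0.2 = -0.1325.
Option 2: r to a full sibling = 0.5.
Option 2: r to an offspring = 0.5.
Option 2: Σ r·B − C = (3·0.5·0.279 + 1·0.5·0.259) − 0.26 = 0.288.
Option 2 has the higher net inclusive-fitness payoff.

Option 2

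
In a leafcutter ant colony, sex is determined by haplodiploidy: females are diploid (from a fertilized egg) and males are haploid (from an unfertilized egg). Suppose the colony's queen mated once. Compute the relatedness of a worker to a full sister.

Haplodiploid full sisters inherit their father's entire haploid genome identically (contributing 1/2) and on average half of their mother's contribution (1/2 · 1/2 = 1/4); r = 1/2 + 1/4 = 3/4.

0.75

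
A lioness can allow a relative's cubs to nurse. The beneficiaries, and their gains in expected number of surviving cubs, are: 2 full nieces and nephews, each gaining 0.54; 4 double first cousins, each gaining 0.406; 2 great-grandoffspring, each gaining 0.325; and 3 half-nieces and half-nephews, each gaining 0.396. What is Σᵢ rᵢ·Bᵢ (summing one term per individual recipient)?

r to a full niece or nephew = 0.25 (full aunt/uncle↔niece/nephew: two paths of length 3 through the shared grandparent pair: r = 2·(1/2)^3 = 1/4).
r to a double first cousin = 1/4 (double first cousins share both grandparent pairs — four paths of length 4: r = 4·(1/2)^4 = 1/4).
r to a great-grandoffspring = 0.125 (three parent–offspring links: r = (1/2)^3 = 1/8).
r to a half-niece or half-nephew = 1/8 (half-aunt/uncle↔niece/nephew: one path of length 3: r = (1/2)^3 = 1/8).
Summing one r·B term per recipient: 2·0.25·0.54 + 4·0.25·0.406 + 2·0.125·0.325 + 3·0.125·0.396 = 0.90575.

0.90575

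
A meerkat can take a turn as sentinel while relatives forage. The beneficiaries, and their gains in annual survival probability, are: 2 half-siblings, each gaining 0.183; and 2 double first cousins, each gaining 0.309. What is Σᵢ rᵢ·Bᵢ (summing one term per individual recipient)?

r to a half-sibling = 1/4 (half-sibs share one parent — one path of length 2: r = (1/2)^2 = 1/4).
r to a double first cousin = 0.25 (double first cousins share both grandparent pairs — four paths of length 4: r = 4·(1/2)^4 = 1/4).
Summing one r·B term per recipient: 2·0.25·0.183 + 2·0.25·0.309 = 0.246.

0.246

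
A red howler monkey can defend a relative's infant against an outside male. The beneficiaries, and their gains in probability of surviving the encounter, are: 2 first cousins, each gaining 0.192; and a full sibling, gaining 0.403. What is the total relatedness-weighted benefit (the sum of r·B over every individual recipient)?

r to a first cousin = 0.125 (first cousins share one grandparent pair — two paths of length 4: r = 2·(1/2)^4 = 1/8).
r to a full sibling = 0.5 (full sibs share both parents — two paths of length 2: r = 2·(1/2)^2 = 1/2).
Summing one r·B term per recipient: 2·0.125·0.192 + 1·0.5·0.403 = 0.2495.

0.2495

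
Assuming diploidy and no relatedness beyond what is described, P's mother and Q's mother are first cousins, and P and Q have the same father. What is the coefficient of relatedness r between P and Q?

0.28125

Relatedness sums over independent paths through distinct common ancestors.
P and Q are related in two ways: second cousins through their mothers (r = 1/32) and half-sibs through their shared father (r = 1/4).
r = 1/32 + 1/4 = 9/32 = 0.28125.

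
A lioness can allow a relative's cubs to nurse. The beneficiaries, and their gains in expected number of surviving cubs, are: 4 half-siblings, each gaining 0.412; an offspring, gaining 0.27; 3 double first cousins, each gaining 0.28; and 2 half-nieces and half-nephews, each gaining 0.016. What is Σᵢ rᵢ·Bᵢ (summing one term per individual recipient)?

0.761

r to a half-sibling = 0.25 (half-sibs share one parent — one path of length 2: r = (1/2)^2 = 1/4).
r to an offspring = 0.5 (one parent–offspring link: r = (1/2)^1 = 1/2).
r to a double first cousin = 0.25 (double first cousins share both grandparent pairs — four paths of length 4: r = 4·(1/2)^4 = 1/4).
r to a half-niece or half-nephew = 1/8 (half-aunt/uncle↔niece/nephew: one path of length 3: r = (1/2)^3 = 1/8).
Summing one r·B term per recipient: 4·0.25·0.412 + 1·0.5·0.27 + 3·0.25·0.28 + 2·0.125·0.016 = 0.761.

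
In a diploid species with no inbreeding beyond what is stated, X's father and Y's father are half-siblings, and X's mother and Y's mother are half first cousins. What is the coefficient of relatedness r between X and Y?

0.078125

With two independent routes of shared ancestry, r is the sum of the two contributions.
X and Y are related in two ways: half first cousins through their fathers (r = 1/16) and half second cousins through their mothers (r = 1/64).
r = 1/16 + 1/64 = 5/64 = 0.078125.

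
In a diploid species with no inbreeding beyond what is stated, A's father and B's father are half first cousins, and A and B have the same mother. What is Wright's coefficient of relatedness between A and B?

With two independent routes of shared ancestry, r is the sum of the two contributions.
A and B are related in two ways: half second cousins through their fathers (r = 1/64) and half-sibs through their shared mother (r = 1/4).
r = 1/64 + 1/4 = 0.265625.

0.265625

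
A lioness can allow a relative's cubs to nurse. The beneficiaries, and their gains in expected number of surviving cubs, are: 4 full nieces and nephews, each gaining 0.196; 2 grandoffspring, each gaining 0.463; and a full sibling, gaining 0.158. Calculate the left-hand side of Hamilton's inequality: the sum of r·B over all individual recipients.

r to a full niece or nephew = 1/4 (full aunt/uncle↔niece/nephew: two paths of length 3 through the shared grandparent pair: r = 2·(1/2)^3 = 1/4).
r to a grandoffspring = 1/4 (two parent–offspring links: r = (1/2)^2 = 1/4).
r to a full sibling = 1/2 (full sibs share both parents — two paths of length 2: r = 2·(1/2)^2 = 1/2).
Summing one r·B term per recipient: 4·0.25·0.196 + 2·0.25·0.463 + 1·0.5·0.158 = 0.5065.

0.5065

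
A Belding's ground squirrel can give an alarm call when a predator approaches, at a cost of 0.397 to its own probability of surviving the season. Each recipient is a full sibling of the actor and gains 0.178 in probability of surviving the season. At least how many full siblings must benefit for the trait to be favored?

5

r to a full sibling = 1/2 (full sibs share both parents — two paths of length 2: r = 2·(1/2)^2 = 1/2).
Hamilton's rule: n·r·B > C  ⇒  n > C/(r·B) = 0.397/(0.5·0.178) = 4.461.
The smallest integer exceeding 4.461 is 5.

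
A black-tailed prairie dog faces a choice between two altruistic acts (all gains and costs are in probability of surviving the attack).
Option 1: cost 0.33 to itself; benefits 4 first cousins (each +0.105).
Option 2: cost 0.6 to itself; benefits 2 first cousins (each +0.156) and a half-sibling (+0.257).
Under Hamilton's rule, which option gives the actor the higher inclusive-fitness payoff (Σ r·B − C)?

Option 1

Option 1: r to a first cousin = 0.125.
Option 1: Σ r·B − C = (4·0.125·0.105) − 0.33 = -0.2775.
Option 2: r to a first cousin = 0.125.
Option 2: r to a half-sibling = 0.25.
Option 2: Σ r·B − C = (2·0.125·0.156 + 1·0.25·0.257) − 0.6 = -0.49675.
Option 1 has the higher net inclusive-fitness payoff.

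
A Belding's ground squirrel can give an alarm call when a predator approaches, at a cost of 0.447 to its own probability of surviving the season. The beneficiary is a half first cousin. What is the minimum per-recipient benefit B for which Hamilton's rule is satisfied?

7.152

r to a half first cousin = 1/16 (half first cousins share one grandparent — one path of length 4: r = (1/2)^4 = 1/16).
Hamilton's rule with n recipients of equal r: n·r·B > C, so B > C/(n·r) = 0.447/(1·0.0625) = 7.152.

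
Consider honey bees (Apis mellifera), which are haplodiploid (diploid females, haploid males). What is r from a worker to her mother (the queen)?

One meiotic link between diploid queen and diploid daughter: r = 1/2.

0.5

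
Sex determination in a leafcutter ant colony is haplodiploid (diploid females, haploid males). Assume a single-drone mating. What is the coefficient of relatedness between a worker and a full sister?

0.75

Haplodiploid full sisters inherit their father's entire haploid genome identically (contributing 1/2) and on average half of their mother's contribution (1/2 · 1/2 = 1/4); r = 1/2 + 1/4 = 3/4.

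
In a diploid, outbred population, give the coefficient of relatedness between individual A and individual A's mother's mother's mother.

Each parent–offspring link contributes a factor of 1/2, and independent paths through distinct common ancestors add.
Three parent–offspring links: r = (1/2)^3 = 1/8.

0.125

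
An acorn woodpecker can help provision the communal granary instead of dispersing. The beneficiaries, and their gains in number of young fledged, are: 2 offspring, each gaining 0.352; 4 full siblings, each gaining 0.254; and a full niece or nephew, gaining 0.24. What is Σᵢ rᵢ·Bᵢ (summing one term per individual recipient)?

0.92

r to an offspring = 1/2 (one parent–offspring link: r = (1/2)^1 = 1/2).
r to a full sibling = 0.5 (full sibs share both parents — two paths of length 2: r = 2·(1/2)^2 = 1/2).
r to a full niece or nephew = 1/4 (full aunt/uncle↔niece/nephew: two paths of length 3 through the shared grandparent pair: r = 2·(1/2)^3 = 1/4).
Summing one r·B term per recipient: 2·0.5·0.352 + 4·0.5·0.254 + 1·0.25·0.24 = 0.92.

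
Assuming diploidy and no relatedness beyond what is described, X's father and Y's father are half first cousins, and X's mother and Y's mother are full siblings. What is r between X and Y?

0.140625

With two independent routes of shared ancestry, r is the sum of the two contributions.
X and Y are related in two ways: half second cousins through their fathers (r = 1/64) and first cousins through their mothers (r = 1/8).
r = 1/64 + 1/8 = 0.140625.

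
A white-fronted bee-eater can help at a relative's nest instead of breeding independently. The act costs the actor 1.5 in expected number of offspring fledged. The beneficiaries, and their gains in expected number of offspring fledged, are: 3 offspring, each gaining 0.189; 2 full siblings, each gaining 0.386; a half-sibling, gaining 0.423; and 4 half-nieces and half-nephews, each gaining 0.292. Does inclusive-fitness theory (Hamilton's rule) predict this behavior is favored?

No

Hamilton's rule: the trait is favored when the sum of r·B over every recipient exceeds the actor's cost C.
r to an offspring = 0.5 (one parent–offspring link: r = (1/2)^1 = 1/2).
r to a full sibling = 1/2 (full sibs share both parents — two paths of length 2: r = 2·(1/2)^2 = 1/2).
r to a half-sibling = 0.25 (half-sibs share one parent — one path of length 2: r = (1/2)^2 = 1/4).
r to a half-niece or half-nephew = 0.125 (half-aunt/uncle↔niece/nephew: one path of length 3: r = (1/2)^3 = 1/8).
Summing one r·B term per recipient: 3·0.5·0.189 + 2·0.5·0.386 + 1·0.25·0.423 + 4·0.125·0.292 = 0.92125.
0.92125 < 1.5: the indirect benefit is less than the cost.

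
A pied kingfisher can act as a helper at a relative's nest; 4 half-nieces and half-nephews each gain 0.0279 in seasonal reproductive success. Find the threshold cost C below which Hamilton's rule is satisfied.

0.01395

r to a half-niece or half-nephew = 1/8 (half-aunt/uncle↔niece/nephew: one path of length 3: r = (1/2)^3 = 1/8).
Hamilton's rule: n·r·B > C, so the trait is favored while C < n·r·B = 4·0.125·0.0279 = 0.01395.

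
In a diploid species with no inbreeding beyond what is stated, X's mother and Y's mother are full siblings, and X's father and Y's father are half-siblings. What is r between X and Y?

With two independent routes of shared ancestry, r is the sum of the two contributions.
X and Y are related in two ways: first cousins through their mothers (r = 1/8) and half first cousins through their fathers (r = 1/16).
r = 1/8 + 1/16 = 0.1875.

0.1875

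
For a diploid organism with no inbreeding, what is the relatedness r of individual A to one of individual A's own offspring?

Each parent–offspring link contributes a factor of 1/2, and independent paths through distinct common ancestors add.
One parent–offspring link: r = (1/2)^1 = 1/2.

0.5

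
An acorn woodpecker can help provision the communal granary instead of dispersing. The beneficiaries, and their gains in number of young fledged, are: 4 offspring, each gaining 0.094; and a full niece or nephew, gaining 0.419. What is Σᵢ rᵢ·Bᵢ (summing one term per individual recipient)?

r to an offspring = 1/2 (one parent–offspring link: r = (1/2)^1 = 1/2).
r to a full niece or nephew = 1/4 (full aunt/uncle↔niece/nephew: two paths of length 3 through the shared grandparent pair: r = 2·(1/2)^3 = 1/4).
Summing one r·B term per recipient: 4·0.5·0.094 + 1·0.25·0.419 = 0.29275.

0.29275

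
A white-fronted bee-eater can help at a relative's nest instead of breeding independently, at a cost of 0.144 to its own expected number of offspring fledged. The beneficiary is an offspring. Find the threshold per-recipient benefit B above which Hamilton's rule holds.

r to an offspring = 1/2 (one parent–offspring link: r = (1/2)^1 = 1/2).
Hamilton's rule with n recipients of equal r: n·r·B > C, so B > C/(n·r) = 0.144/(1·0.5) = 0.288.

0.288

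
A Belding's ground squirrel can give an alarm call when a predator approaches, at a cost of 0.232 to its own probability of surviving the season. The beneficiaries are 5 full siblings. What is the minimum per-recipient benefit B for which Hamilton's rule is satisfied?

0.0928

r to a full sibling = 1/2 (full sibs share both parents — two paths of length 2: r = 2·(1/2)^2 = 1/2).
Hamilton's rule with n recipients of equal r: n·r·B > C, so B > C/(n·r) = 0.232/(5·0.5) = 0.0928.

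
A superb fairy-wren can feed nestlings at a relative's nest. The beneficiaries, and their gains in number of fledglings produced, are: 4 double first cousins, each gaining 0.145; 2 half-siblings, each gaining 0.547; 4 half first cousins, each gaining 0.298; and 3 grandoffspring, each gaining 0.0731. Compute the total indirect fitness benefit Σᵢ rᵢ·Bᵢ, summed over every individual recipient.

0.547825

r to a double first cousin = 0.25 (double first cousins share both grandparent pairs — four paths of length 4: r = 4·(1/2)^4 = 1/4).
r to a half-sibling = 1/4 (half-sibs share one parent — one path of length 2: r = (1/2)^2 = 1/4).
r to a half first cousin = 1/16 (half first cousins share one grandparent — one path of length 4: r = (1/2)^4 = 1/16).
r to a grandoffspring = 1/4 (two parent–offspring links: r = (1/2)^2 = 1/4).
Summing one r·B term per recipient: 4·0.25·0.145 + 2·0.25·0.547 + 4·0.0625·0.298 + 3·0.25·0.0731 = 0.547825.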